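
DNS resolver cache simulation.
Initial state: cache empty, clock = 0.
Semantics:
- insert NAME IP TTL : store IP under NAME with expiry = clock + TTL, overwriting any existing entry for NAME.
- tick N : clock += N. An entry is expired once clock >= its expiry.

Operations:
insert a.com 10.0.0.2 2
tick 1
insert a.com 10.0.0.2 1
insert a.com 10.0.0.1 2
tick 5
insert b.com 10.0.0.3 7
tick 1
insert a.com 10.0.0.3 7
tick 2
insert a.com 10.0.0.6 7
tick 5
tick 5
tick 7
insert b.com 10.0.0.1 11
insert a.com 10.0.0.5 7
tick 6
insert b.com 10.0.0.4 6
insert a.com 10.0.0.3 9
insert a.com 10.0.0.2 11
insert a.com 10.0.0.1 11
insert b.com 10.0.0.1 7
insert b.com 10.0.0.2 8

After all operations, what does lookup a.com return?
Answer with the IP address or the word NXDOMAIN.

Answer: 10.0.0.1

Derivation:
Op 1: insert a.com -> 10.0.0.2 (expiry=0+2=2). clock=0
Op 2: tick 1 -> clock=1.
Op 3: insert a.com -> 10.0.0.2 (expiry=1+1=2). clock=1
Op 4: insert a.com -> 10.0.0.1 (expiry=1+2=3). clock=1
Op 5: tick 5 -> clock=6. purged={a.com}
Op 6: insert b.com -> 10.0.0.3 (expiry=6+7=13). clock=6
Op 7: tick 1 -> clock=7.
Op 8: insert a.com -> 10.0.0.3 (expiry=7+7=14). clock=7
Op 9: tick 2 -> clock=9.
Op 10: insert a.com -> 10.0.0.6 (expiry=9+7=16). clock=9
Op 11: tick 5 -> clock=14. purged={b.com}
Op 12: tick 5 -> clock=19. purged={a.com}
Op 13: tick 7 -> clock=26.
Op 14: insert b.com -> 10.0.0.1 (expiry=26+11=37). clock=26
Op 15: insert a.com -> 10.0.0.5 (expiry=26+7=33). clock=26
Op 16: tick 6 -> clock=32.
Op 17: insert b.com -> 10.0.0.4 (expiry=32+6=38). clock=32
Op 18: insert a.com -> 10.0.0.3 (expiry=32+9=41). clock=32
Op 19: insert a.com -> 10.0.0.2 (expiry=32+11=43). clock=32
Op 20: insert a.com -> 10.0.0.1 (expiry=32+11=43). clock=32
Op 21: insert b.com -> 10.0.0.1 (expiry=32+7=39). clock=32
Op 22: insert b.com -> 10.0.0.2 (expiry=32+8=40). clock=32
lookup a.com: present, ip=10.0.0.1 expiry=43 > clock=32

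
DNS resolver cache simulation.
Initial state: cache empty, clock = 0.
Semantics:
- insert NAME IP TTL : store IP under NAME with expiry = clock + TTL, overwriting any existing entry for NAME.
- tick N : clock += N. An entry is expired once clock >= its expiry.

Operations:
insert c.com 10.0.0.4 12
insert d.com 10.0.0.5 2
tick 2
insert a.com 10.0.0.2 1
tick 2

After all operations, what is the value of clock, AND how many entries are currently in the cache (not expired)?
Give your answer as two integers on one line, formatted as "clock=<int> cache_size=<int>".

Answer: clock=4 cache_size=1

Derivation:
Op 1: insert c.com -> 10.0.0.4 (expiry=0+12=12). clock=0
Op 2: insert d.com -> 10.0.0.5 (expiry=0+2=2). clock=0
Op 3: tick 2 -> clock=2. purged={d.com}
Op 4: insert a.com -> 10.0.0.2 (expiry=2+1=3). clock=2
Op 5: tick 2 -> clock=4. purged={a.com}
Final clock = 4
Final cache (unexpired): {c.com} -> size=1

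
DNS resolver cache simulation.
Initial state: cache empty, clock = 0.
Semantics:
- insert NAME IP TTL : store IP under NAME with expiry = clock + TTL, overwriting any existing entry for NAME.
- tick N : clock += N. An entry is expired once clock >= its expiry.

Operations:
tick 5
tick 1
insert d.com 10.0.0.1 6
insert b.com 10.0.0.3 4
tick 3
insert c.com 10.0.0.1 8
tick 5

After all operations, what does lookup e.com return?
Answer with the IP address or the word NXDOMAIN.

Op 1: tick 5 -> clock=5.
Op 2: tick 1 -> clock=6.
Op 3: insert d.com -> 10.0.0.1 (expiry=6+6=12). clock=6
Op 4: insert b.com -> 10.0.0.3 (expiry=6+4=10). clock=6
Op 5: tick 3 -> clock=9.
Op 6: insert c.com -> 10.0.0.1 (expiry=9+8=17). clock=9
Op 7: tick 5 -> clock=14. purged={b.com,d.com}
lookup e.com: not in cache (expired or never inserted)

Answer: NXDOMAIN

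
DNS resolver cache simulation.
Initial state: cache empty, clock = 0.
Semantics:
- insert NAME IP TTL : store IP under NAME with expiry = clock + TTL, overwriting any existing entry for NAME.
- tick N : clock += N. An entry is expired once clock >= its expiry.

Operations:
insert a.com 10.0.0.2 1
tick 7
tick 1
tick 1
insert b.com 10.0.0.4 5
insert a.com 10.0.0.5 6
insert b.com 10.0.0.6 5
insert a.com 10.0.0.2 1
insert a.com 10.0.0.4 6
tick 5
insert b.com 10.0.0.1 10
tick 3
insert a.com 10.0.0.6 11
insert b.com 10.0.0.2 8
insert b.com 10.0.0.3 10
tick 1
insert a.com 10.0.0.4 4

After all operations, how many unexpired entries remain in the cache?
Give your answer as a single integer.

Op 1: insert a.com -> 10.0.0.2 (expiry=0+1=1). clock=0
Op 2: tick 7 -> clock=7. purged={a.com}
Op 3: tick 1 -> clock=8.
Op 4: tick 1 -> clock=9.
Op 5: insert b.com -> 10.0.0.4 (expiry=9+5=14). clock=9
Op 6: insert a.com -> 10.0.0.5 (expiry=9+6=15). clock=9
Op 7: insert b.com -> 10.0.0.6 (expiry=9+5=14). clock=9
Op 8: insert a.com -> 10.0.0.2 (expiry=9+1=10). clock=9
Op 9: insert a.com -> 10.0.0.4 (expiry=9+6=15). clock=9
Op 10: tick 5 -> clock=14. purged={b.com}
Op 11: insert b.com -> 10.0.0.1 (expiry=14+10=24). clock=14
Op 12: tick 3 -> clock=17. purged={a.com}
Op 13: insert a.com -> 10.0.0.6 (expiry=17+11=28). clock=17
Op 14: insert b.com -> 10.0.0.2 (expiry=17+8=25). clock=17
Op 15: insert b.com -> 10.0.0.3 (expiry=17+10=27). clock=17
Op 16: tick 1 -> clock=18.
Op 17: insert a.com -> 10.0.0.4 (expiry=18+4=22). clock=18
Final cache (unexpired): {a.com,b.com} -> size=2

Answer: 2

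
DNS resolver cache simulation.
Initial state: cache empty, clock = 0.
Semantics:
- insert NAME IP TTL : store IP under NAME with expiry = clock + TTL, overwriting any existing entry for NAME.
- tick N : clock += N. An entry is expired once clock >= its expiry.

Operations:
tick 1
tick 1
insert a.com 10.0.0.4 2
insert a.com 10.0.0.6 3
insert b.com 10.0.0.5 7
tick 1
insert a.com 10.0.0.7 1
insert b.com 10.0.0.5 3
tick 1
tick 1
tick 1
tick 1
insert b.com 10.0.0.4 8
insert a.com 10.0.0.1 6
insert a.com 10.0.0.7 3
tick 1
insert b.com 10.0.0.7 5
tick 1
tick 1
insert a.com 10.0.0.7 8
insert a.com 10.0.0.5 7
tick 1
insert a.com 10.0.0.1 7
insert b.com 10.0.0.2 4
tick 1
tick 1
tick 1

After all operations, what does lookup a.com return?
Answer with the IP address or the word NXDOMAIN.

Op 1: tick 1 -> clock=1.
Op 2: tick 1 -> clock=2.
Op 3: insert a.com -> 10.0.0.4 (expiry=2+2=4). clock=2
Op 4: insert a.com -> 10.0.0.6 (expiry=2+3=5). clock=2
Op 5: insert b.com -> 10.0.0.5 (expiry=2+7=9). clock=2
Op 6: tick 1 -> clock=3.
Op 7: insert a.com -> 10.0.0.7 (expiry=3+1=4). clock=3
Op 8: insert b.com -> 10.0.0.5 (expiry=3+3=6). clock=3
Op 9: tick 1 -> clock=4. purged={a.com}
Op 10: tick 1 -> clock=5.
Op 11: tick 1 -> clock=6. purged={b.com}
Op 12: tick 1 -> clock=7.
Op 13: insert b.com -> 10.0.0.4 (expiry=7+8=15). clock=7
Op 14: insert a.com -> 10.0.0.1 (expiry=7+6=13). clock=7
Op 15: insert a.com -> 10.0.0.7 (expiry=7+3=10). clock=7
Op 16: tick 1 -> clock=8.
Op 17: insert b.com -> 10.0.0.7 (expiry=8+5=13). clock=8
Op 18: tick 1 -> clock=9.
Op 19: tick 1 -> clock=10. purged={a.com}
Op 20: insert a.com -> 10.0.0.7 (expiry=10+8=18). clock=10
Op 21: insert a.com -> 10.0.0.5 (expiry=10+7=17). clock=10
Op 22: tick 1 -> clock=11.
Op 23: insert a.com -> 10.0.0.1 (expiry=11+7=18). clock=11
Op 24: insert b.com -> 10.0.0.2 (expiry=11+4=15). clock=11
Op 25: tick 1 -> clock=12.
Op 26: tick 1 -> clock=13.
Op 27: tick 1 -> clock=14.
lookup a.com: present, ip=10.0.0.1 expiry=18 > clock=14

Answer: 10.0.0.1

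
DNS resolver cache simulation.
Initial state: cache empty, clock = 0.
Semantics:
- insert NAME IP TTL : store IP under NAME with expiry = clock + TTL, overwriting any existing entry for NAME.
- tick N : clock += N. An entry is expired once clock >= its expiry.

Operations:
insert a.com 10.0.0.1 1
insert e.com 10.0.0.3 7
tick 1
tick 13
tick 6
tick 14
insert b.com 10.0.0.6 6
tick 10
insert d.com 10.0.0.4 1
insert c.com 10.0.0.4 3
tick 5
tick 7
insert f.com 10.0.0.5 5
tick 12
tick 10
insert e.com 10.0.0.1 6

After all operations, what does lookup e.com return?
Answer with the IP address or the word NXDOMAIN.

Answer: 10.0.0.1

Derivation:
Op 1: insert a.com -> 10.0.0.1 (expiry=0+1=1). clock=0
Op 2: insert e.com -> 10.0.0.3 (expiry=0+7=7). clock=0
Op 3: tick 1 -> clock=1. purged={a.com}
Op 4: tick 13 -> clock=14. purged={e.com}
Op 5: tick 6 -> clock=20.
Op 6: tick 14 -> clock=34.
Op 7: insert b.com -> 10.0.0.6 (expiry=34+6=40). clock=34
Op 8: tick 10 -> clock=44. purged={b.com}
Op 9: insert d.com -> 10.0.0.4 (expiry=44+1=45). clock=44
Op 10: insert c.com -> 10.0.0.4 (expiry=44+3=47). clock=44
Op 11: tick 5 -> clock=49. purged={c.com,d.com}
Op 12: tick 7 -> clock=56.
Op 13: insert f.com -> 10.0.0.5 (expiry=56+5=61). clock=56
Op 14: tick 12 -> clock=68. purged={f.com}
Op 15: tick 10 -> clock=78.
Op 16: insert e.com -> 10.0.0.1 (expiry=78+6=84). clock=78
lookup e.com: present, ip=10.0.0.1 expiry=84 > clock=78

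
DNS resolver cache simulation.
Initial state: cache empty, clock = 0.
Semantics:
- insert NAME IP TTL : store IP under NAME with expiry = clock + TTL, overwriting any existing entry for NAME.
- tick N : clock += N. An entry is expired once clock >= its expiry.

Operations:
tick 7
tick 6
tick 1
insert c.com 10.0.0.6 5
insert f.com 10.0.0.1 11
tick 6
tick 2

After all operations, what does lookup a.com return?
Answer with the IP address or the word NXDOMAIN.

Answer: NXDOMAIN

Derivation:
Op 1: tick 7 -> clock=7.
Op 2: tick 6 -> clock=13.
Op 3: tick 1 -> clock=14.
Op 4: insert c.com -> 10.0.0.6 (expiry=14+5=19). clock=14
Op 5: insert f.com -> 10.0.0.1 (expiry=14+11=25). clock=14
Op 6: tick 6 -> clock=20. purged={c.com}
Op 7: tick 2 -> clock=22.
lookup a.com: not in cache (expired or never inserted)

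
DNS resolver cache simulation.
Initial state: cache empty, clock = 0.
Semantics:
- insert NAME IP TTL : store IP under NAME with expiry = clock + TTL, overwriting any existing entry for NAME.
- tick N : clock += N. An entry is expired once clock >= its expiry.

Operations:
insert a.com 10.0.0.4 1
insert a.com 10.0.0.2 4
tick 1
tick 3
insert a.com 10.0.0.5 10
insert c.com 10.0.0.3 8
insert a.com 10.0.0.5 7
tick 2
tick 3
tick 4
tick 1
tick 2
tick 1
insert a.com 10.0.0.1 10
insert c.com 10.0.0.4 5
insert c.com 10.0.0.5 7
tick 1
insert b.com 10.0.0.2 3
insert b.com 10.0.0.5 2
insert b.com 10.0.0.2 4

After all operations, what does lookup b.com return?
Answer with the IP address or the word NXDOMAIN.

Op 1: insert a.com -> 10.0.0.4 (expiry=0+1=1). clock=0
Op 2: insert a.com -> 10.0.0.2 (expiry=0+4=4). clock=0
Op 3: tick 1 -> clock=1.
Op 4: tick 3 -> clock=4. purged={a.com}
Op 5: insert a.com -> 10.0.0.5 (expiry=4+10=14). clock=4
Op 6: insert c.com -> 10.0.0.3 (expiry=4+8=12). clock=4
Op 7: insert a.com -> 10.0.0.5 (expiry=4+7=11). clock=4
Op 8: tick 2 -> clock=6.
Op 9: tick 3 -> clock=9.
Op 10: tick 4 -> clock=13. purged={a.com,c.com}
Op 11: tick 1 -> clock=14.
Op 12: tick 2 -> clock=16.
Op 13: tick 1 -> clock=17.
Op 14: insert a.com -> 10.0.0.1 (expiry=17+10=27). clock=17
Op 15: insert c.com -> 10.0.0.4 (expiry=17+5=22). clock=17
Op 16: insert c.com -> 10.0.0.5 (expiry=17+7=24). clock=17
Op 17: tick 1 -> clock=18.
Op 18: insert b.com -> 10.0.0.2 (expiry=18+3=21). clock=18
Op 19: insert b.com -> 10.0.0.5 (expiry=18+2=20). clock=18
Op 20: insert b.com -> 10.0.0.2 (expiry=18+4=22). clock=18
lookup b.com: present, ip=10.0.0.2 expiry=22 > clock=18

Answer: 10.0.0.2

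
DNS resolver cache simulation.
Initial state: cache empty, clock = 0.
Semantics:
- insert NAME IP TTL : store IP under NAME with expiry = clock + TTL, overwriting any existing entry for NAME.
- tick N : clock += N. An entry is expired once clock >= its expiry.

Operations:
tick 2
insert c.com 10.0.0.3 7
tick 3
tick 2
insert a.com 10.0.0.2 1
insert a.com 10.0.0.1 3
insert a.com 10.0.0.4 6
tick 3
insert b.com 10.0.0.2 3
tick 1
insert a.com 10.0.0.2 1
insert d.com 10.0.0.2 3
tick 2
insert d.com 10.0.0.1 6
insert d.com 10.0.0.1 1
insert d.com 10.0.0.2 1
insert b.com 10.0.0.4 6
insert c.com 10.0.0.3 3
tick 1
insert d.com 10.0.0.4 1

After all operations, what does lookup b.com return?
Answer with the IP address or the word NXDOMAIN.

Answer: 10.0.0.4

Derivation:
Op 1: tick 2 -> clock=2.
Op 2: insert c.com -> 10.0.0.3 (expiry=2+7=9). clock=2
Op 3: tick 3 -> clock=5.
Op 4: tick 2 -> clock=7.
Op 5: insert a.com -> 10.0.0.2 (expiry=7+1=8). clock=7
Op 6: insert a.com -> 10.0.0.1 (expiry=7+3=10). clock=7
Op 7: insert a.com -> 10.0.0.4 (expiry=7+6=13). clock=7
Op 8: tick 3 -> clock=10. purged={c.com}
Op 9: insert b.com -> 10.0.0.2 (expiry=10+3=13). clock=10
Op 10: tick 1 -> clock=11.
Op 11: insert a.com -> 10.0.0.2 (expiry=11+1=12). clock=11
Op 12: insert d.com -> 10.0.0.2 (expiry=11+3=14). clock=11
Op 13: tick 2 -> clock=13. purged={a.com,b.com}
Op 14: insert d.com -> 10.0.0.1 (expiry=13+6=19). clock=13
Op 15: insert d.com -> 10.0.0.1 (expiry=13+1=14). clock=13
Op 16: insert d.com -> 10.0.0.2 (expiry=13+1=14). clock=13
Op 17: insert b.com -> 10.0.0.4 (expiry=13+6=19). clock=13
Op 18: insert c.com -> 10.0.0.3 (expiry=13+3=16). clock=13
Op 19: tick 1 -> clock=14. purged={d.com}
Op 20: insert d.com -> 10.0.0.4 (expiry=14+1=15). clock=14
lookup b.com: present, ip=10.0.0.4 expiry=19 > clock=14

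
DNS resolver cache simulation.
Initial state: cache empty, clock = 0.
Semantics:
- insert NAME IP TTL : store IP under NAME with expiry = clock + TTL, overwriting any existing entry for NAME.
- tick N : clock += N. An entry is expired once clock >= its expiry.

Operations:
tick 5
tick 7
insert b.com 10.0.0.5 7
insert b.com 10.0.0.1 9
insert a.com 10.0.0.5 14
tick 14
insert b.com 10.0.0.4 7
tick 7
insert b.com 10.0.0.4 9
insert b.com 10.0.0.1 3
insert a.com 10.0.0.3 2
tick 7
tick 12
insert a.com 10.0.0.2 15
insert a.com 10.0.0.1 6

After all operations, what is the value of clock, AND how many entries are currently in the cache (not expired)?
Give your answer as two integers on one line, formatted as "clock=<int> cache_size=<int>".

Op 1: tick 5 -> clock=5.
Op 2: tick 7 -> clock=12.
Op 3: insert b.com -> 10.0.0.5 (expiry=12+7=19). clock=12
Op 4: insert b.com -> 10.0.0.1 (expiry=12+9=21). clock=12
Op 5: insert a.com -> 10.0.0.5 (expiry=12+14=26). clock=12
Op 6: tick 14 -> clock=26. purged={a.com,b.com}
Op 7: insert b.com -> 10.0.0.4 (expiry=26+7=33). clock=26
Op 8: tick 7 -> clock=33. purged={b.com}
Op 9: insert b.com -> 10.0.0.4 (expiry=33+9=42). clock=33
Op 10: insert b.com -> 10.0.0.1 (expiry=33+3=36). clock=33
Op 11: insert a.com -> 10.0.0.3 (expiry=33+2=35). clock=33
Op 12: tick 7 -> clock=40. purged={a.com,b.com}
Op 13: tick 12 -> clock=52.
Op 14: insert a.com -> 10.0.0.2 (expiry=52+15=67). clock=52
Op 15: insert a.com -> 10.0.0.1 (expiry=52+6=58). clock=52
Final clock = 52
Final cache (unexpired): {a.com} -> size=1

Answer: clock=52 cache_size=1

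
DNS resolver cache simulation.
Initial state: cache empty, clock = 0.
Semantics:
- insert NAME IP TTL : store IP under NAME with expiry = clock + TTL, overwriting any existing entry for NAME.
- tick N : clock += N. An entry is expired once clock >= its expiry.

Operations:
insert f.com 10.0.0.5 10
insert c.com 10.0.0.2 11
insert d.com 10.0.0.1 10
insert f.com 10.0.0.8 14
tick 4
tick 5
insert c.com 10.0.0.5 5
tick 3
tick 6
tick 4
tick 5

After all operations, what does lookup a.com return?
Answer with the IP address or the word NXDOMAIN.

Op 1: insert f.com -> 10.0.0.5 (expiry=0+10=10). clock=0
Op 2: insert c.com -> 10.0.0.2 (expiry=0+11=11). clock=0
Op 3: insert d.com -> 10.0.0.1 (expiry=0+10=10). clock=0
Op 4: insert f.com -> 10.0.0.8 (expiry=0+14=14). clock=0
Op 5: tick 4 -> clock=4.
Op 6: tick 5 -> clock=9.
Op 7: insert c.com -> 10.0.0.5 (expiry=9+5=14). clock=9
Op 8: tick 3 -> clock=12. purged={d.com}
Op 9: tick 6 -> clock=18. purged={c.com,f.com}
Op 10: tick 4 -> clock=22.
Op 11: tick 5 -> clock=27.
lookup a.com: not in cache (expired or never inserted)

Answer: NXDOMAIN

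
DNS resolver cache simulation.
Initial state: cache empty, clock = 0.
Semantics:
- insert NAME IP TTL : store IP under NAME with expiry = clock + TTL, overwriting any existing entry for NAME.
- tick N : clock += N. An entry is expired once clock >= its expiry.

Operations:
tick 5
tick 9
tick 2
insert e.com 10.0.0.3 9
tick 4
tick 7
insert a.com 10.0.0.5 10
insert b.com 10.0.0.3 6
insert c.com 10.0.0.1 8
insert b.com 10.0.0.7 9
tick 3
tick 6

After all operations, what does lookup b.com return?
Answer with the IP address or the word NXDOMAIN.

Answer: NXDOMAIN

Derivation:
Op 1: tick 5 -> clock=5.
Op 2: tick 9 -> clock=14.
Op 3: tick 2 -> clock=16.
Op 4: insert e.com -> 10.0.0.3 (expiry=16+9=25). clock=16
Op 5: tick 4 -> clock=20.
Op 6: tick 7 -> clock=27. purged={e.com}
Op 7: insert a.com -> 10.0.0.5 (expiry=27+10=37). clock=27
Op 8: insert b.com -> 10.0.0.3 (expiry=27+6=33). clock=27
Op 9: insert c.com -> 10.0.0.1 (expiry=27+8=35). clock=27
Op 10: insert b.com -> 10.0.0.7 (expiry=27+9=36). clock=27
Op 11: tick 3 -> clock=30.
Op 12: tick 6 -> clock=36. purged={b.com,c.com}
lookup b.com: not in cache (expired or never inserted)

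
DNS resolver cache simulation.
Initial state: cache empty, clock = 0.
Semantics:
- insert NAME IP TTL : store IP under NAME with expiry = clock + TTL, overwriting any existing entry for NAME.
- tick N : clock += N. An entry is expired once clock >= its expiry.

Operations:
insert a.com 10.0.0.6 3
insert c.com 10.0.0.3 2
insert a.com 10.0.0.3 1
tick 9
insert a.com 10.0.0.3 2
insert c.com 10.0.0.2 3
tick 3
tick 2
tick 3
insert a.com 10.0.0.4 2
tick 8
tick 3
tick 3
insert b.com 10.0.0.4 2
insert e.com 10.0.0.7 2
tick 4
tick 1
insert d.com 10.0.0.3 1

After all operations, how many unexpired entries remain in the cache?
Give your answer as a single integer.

Op 1: insert a.com -> 10.0.0.6 (expiry=0+3=3). clock=0
Op 2: insert c.com -> 10.0.0.3 (expiry=0+2=2). clock=0
Op 3: insert a.com -> 10.0.0.3 (expiry=0+1=1). clock=0
Op 4: tick 9 -> clock=9. purged={a.com,c.com}
Op 5: insert a.com -> 10.0.0.3 (expiry=9+2=11). clock=9
Op 6: insert c.com -> 10.0.0.2 (expiry=9+3=12). clock=9
Op 7: tick 3 -> clock=12. purged={a.com,c.com}
Op 8: tick 2 -> clock=14.
Op 9: tick 3 -> clock=17.
Op 10: insert a.com -> 10.0.0.4 (expiry=17+2=19). clock=17
Op 11: tick 8 -> clock=25. purged={a.com}
Op 12: tick 3 -> clock=28.
Op 13: tick 3 -> clock=31.
Op 14: insert b.com -> 10.0.0.4 (expiry=31+2=33). clock=31
Op 15: insert e.com -> 10.0.0.7 (expiry=31+2=33). clock=31
Op 16: tick 4 -> clock=35. purged={b.com,e.com}
Op 17: tick 1 -> clock=36.
Op 18: insert d.com -> 10.0.0.3 (expiry=36+1=37). clock=36
Final cache (unexpired): {d.com} -> size=1

Answer: 1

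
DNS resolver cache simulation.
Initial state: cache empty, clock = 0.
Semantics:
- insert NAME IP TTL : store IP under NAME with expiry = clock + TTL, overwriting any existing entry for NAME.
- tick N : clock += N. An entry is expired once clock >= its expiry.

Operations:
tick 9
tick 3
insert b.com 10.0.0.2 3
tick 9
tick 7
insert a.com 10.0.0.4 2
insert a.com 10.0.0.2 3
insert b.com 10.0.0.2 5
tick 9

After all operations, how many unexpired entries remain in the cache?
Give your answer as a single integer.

Op 1: tick 9 -> clock=9.
Op 2: tick 3 -> clock=12.
Op 3: insert b.com -> 10.0.0.2 (expiry=12+3=15). clock=12
Op 4: tick 9 -> clock=21. purged={b.com}
Op 5: tick 7 -> clock=28.
Op 6: insert a.com -> 10.0.0.4 (expiry=28+2=30). clock=28
Op 7: insert a.com -> 10.0.0.2 (expiry=28+3=31). clock=28
Op 8: insert b.com -> 10.0.0.2 (expiry=28+5=33). clock=28
Op 9: tick 9 -> clock=37. purged={a.com,b.com}
Final cache (unexpired): {} -> size=0

Answer: 0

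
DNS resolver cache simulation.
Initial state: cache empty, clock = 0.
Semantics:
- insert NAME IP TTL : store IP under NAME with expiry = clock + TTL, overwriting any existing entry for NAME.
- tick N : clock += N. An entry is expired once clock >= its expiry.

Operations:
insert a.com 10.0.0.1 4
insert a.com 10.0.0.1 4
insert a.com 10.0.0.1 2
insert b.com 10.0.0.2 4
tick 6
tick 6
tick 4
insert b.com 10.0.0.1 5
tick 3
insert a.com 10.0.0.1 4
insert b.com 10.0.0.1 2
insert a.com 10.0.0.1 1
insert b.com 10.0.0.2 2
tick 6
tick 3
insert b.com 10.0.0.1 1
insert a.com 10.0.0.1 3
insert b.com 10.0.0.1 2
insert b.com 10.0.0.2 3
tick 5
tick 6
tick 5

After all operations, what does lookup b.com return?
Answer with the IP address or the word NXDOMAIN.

Op 1: insert a.com -> 10.0.0.1 (expiry=0+4=4). clock=0
Op 2: insert a.com -> 10.0.0.1 (expiry=0+4=4). clock=0
Op 3: insert a.com -> 10.0.0.1 (expiry=0+2=2). clock=0
Op 4: insert b.com -> 10.0.0.2 (expiry=0+4=4). clock=0
Op 5: tick 6 -> clock=6. purged={a.com,b.com}
Op 6: tick 6 -> clock=12.
Op 7: tick 4 -> clock=16.
Op 8: insert b.com -> 10.0.0.1 (expiry=16+5=21). clock=16
Op 9: tick 3 -> clock=19.
Op 10: insert a.com -> 10.0.0.1 (expiry=19+4=23). clock=19
Op 11: insert b.com -> 10.0.0.1 (expiry=19+2=21). clock=19
Op 12: insert a.com -> 10.0.0.1 (expiry=19+1=20). clock=19
Op 13: insert b.com -> 10.0.0.2 (expiry=19+2=21). clock=19
Op 14: tick 6 -> clock=25. purged={a.com,b.com}
Op 15: tick 3 -> clock=28.
Op 16: insert b.com -> 10.0.0.1 (expiry=28+1=29). clock=28
Op 17: insert a.com -> 10.0.0.1 (expiry=28+3=31). clock=28
Op 18: insert b.com -> 10.0.0.1 (expiry=28+2=30). clock=28
Op 19: insert b.com -> 10.0.0.2 (expiry=28+3=31). clock=28
Op 20: tick 5 -> clock=33. purged={a.com,b.com}
Op 21: tick 6 -> clock=39.
Op 22: tick 5 -> clock=44.
lookup b.com: not in cache (expired or never inserted)

Answer: NXDOMAIN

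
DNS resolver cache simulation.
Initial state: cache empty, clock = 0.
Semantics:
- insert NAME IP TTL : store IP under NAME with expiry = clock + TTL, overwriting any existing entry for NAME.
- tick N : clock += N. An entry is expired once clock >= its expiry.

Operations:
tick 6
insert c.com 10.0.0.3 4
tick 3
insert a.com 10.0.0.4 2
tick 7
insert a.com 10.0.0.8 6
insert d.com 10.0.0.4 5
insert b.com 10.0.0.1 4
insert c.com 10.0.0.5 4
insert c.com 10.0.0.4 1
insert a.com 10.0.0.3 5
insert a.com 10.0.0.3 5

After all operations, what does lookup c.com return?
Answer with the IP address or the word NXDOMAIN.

Op 1: tick 6 -> clock=6.
Op 2: insert c.com -> 10.0.0.3 (expiry=6+4=10). clock=6
Op 3: tick 3 -> clock=9.
Op 4: insert a.com -> 10.0.0.4 (expiry=9+2=11). clock=9
Op 5: tick 7 -> clock=16. purged={a.com,c.com}
Op 6: insert a.com -> 10.0.0.8 (expiry=16+6=22). clock=16
Op 7: insert d.com -> 10.0.0.4 (expiry=16+5=21). clock=16
Op 8: insert b.com -> 10.0.0.1 (expiry=16+4=20). clock=16
Op 9: insert c.com -> 10.0.0.5 (expiry=16+4=20). clock=16
Op 10: insert c.com -> 10.0.0.4 (expiry=16+1=17). clock=16
Op 11: insert a.com -> 10.0.0.3 (expiry=16+5=21). clock=16
Op 12: insert a.com -> 10.0.0.3 (expiry=16+5=21). clock=16
lookup c.com: present, ip=10.0.0.4 expiry=17 > clock=16

Answer: 10.0.0.4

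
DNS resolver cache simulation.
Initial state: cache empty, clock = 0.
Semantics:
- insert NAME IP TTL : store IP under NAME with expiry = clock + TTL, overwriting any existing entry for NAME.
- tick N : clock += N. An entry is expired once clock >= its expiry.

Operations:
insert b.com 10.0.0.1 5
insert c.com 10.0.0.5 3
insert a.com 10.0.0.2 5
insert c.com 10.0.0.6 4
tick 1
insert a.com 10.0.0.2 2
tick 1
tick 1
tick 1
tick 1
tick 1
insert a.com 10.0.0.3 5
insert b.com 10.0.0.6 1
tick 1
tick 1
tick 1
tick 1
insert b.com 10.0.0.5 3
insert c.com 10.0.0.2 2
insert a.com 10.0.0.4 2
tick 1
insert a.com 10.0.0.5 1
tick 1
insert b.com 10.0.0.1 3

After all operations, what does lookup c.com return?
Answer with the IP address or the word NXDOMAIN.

Op 1: insert b.com -> 10.0.0.1 (expiry=0+5=5). clock=0
Op 2: insert c.com -> 10.0.0.5 (expiry=0+3=3). clock=0
Op 3: insert a.com -> 10.0.0.2 (expiry=0+5=5). clock=0
Op 4: insert c.com -> 10.0.0.6 (expiry=0+4=4). clock=0
Op 5: tick 1 -> clock=1.
Op 6: insert a.com -> 10.0.0.2 (expiry=1+2=3). clock=1
Op 7: tick 1 -> clock=2.
Op 8: tick 1 -> clock=3. purged={a.com}
Op 9: tick 1 -> clock=4. purged={c.com}
Op 10: tick 1 -> clock=5. purged={b.com}
Op 11: tick 1 -> clock=6.
Op 12: insert a.com -> 10.0.0.3 (expiry=6+5=11). clock=6
Op 13: insert b.com -> 10.0.0.6 (expiry=6+1=7). clock=6
Op 14: tick 1 -> clock=7. purged={b.com}
Op 15: tick 1 -> clock=8.
Op 16: tick 1 -> clock=9.
Op 17: tick 1 -> clock=10.
Op 18: insert b.com -> 10.0.0.5 (expiry=10+3=13). clock=10
Op 19: insert c.com -> 10.0.0.2 (expiry=10+2=12). clock=10
Op 20: insert a.com -> 10.0.0.4 (expiry=10+2=12). clock=10
Op 21: tick 1 -> clock=11.
Op 22: insert a.com -> 10.0.0.5 (expiry=11+1=12). clock=11
Op 23: tick 1 -> clock=12. purged={a.com,c.com}
Op 24: insert b.com -> 10.0.0.1 (expiry=12+3=15). clock=12
lookup c.com: not in cache (expired or never inserted)

Answer: NXDOMAIN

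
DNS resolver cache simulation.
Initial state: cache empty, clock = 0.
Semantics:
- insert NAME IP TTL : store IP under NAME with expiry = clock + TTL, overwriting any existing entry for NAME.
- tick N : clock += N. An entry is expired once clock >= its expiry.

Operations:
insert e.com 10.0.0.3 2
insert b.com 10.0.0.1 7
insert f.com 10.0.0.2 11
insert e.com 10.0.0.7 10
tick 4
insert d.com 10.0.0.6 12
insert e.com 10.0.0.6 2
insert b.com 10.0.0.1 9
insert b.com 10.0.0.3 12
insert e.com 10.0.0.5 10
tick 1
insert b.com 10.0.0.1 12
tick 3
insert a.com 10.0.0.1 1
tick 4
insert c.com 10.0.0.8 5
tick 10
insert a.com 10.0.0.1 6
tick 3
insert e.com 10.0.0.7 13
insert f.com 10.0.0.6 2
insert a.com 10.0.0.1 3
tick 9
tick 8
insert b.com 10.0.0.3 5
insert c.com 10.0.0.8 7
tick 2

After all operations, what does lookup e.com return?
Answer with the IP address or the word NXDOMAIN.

Op 1: insert e.com -> 10.0.0.3 (expiry=0+2=2). clock=0
Op 2: insert b.com -> 10.0.0.1 (expiry=0+7=7). clock=0
Op 3: insert f.com -> 10.0.0.2 (expiry=0+11=11). clock=0
Op 4: insert e.com -> 10.0.0.7 (expiry=0+10=10). clock=0
Op 5: tick 4 -> clock=4.
Op 6: insert d.com -> 10.0.0.6 (expiry=4+12=16). clock=4
Op 7: insert e.com -> 10.0.0.6 (expiry=4+2=6). clock=4
Op 8: insert b.com -> 10.0.0.1 (expiry=4+9=13). clock=4
Op 9: insert b.com -> 10.0.0.3 (expiry=4+12=16). clock=4
Op 10: insert e.com -> 10.0.0.5 (expiry=4+10=14). clock=4
Op 11: tick 1 -> clock=5.
Op 12: insert b.com -> 10.0.0.1 (expiry=5+12=17). clock=5
Op 13: tick 3 -> clock=8.
Op 14: insert a.com -> 10.0.0.1 (expiry=8+1=9). clock=8
Op 15: tick 4 -> clock=12. purged={a.com,f.com}
Op 16: insert c.com -> 10.0.0.8 (expiry=12+5=17). clock=12
Op 17: tick 10 -> clock=22. purged={b.com,c.com,d.com,e.com}
Op 18: insert a.com -> 10.0.0.1 (expiry=22+6=28). clock=22
Op 19: tick 3 -> clock=25.
Op 20: insert e.com -> 10.0.0.7 (expiry=25+13=38). clock=25
Op 21: insert f.com -> 10.0.0.6 (expiry=25+2=27). clock=25
Op 22: insert a.com -> 10.0.0.1 (expiry=25+3=28). clock=25
Op 23: tick 9 -> clock=34. purged={a.com,f.com}
Op 24: tick 8 -> clock=42. purged={e.com}
Op 25: insert b.com -> 10.0.0.3 (expiry=42+5=47). clock=42
Op 26: insert c.com -> 10.0.0.8 (expiry=42+7=49). clock=42
Op 27: tick 2 -> clock=44.
lookup e.com: not in cache (expired or never inserted)

Answer: NXDOMAIN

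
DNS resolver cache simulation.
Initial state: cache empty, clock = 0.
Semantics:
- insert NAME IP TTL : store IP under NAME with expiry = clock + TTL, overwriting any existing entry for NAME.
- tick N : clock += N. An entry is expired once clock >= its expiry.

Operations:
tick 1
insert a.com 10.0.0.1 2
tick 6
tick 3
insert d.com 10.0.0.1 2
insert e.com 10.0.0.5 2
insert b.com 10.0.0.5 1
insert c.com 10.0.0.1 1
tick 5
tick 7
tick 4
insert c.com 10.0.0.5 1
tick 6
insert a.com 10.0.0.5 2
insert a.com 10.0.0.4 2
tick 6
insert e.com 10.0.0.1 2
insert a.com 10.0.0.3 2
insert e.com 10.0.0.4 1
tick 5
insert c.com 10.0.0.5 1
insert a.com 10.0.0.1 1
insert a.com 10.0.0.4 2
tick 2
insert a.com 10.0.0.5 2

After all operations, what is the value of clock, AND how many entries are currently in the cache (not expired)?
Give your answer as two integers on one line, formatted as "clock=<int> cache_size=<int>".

Op 1: tick 1 -> clock=1.
Op 2: insert a.com -> 10.0.0.1 (expiry=1+2=3). clock=1
Op 3: tick 6 -> clock=7. purged={a.com}
Op 4: tick 3 -> clock=10.
Op 5: insert d.com -> 10.0.0.1 (expiry=10+2=12). clock=10
Op 6: insert e.com -> 10.0.0.5 (expiry=10+2=12). clock=10
Op 7: insert b.com -> 10.0.0.5 (expiry=10+1=11). clock=10
Op 8: insert c.com -> 10.0.0.1 (expiry=10+1=11). clock=10
Op 9: tick 5 -> clock=15. purged={b.com,c.com,d.com,e.com}
Op 10: tick 7 -> clock=22.
Op 11: tick 4 -> clock=26.
Op 12: insert c.com -> 10.0.0.5 (expiry=26+1=27). clock=26
Op 13: tick 6 -> clock=32. purged={c.com}
Op 14: insert a.com -> 10.0.0.5 (expiry=32+2=34). clock=32
Op 15: insert a.com -> 10.0.0.4 (expiry=32+2=34). clock=32
Op 16: tick 6 -> clock=38. purged={a.com}
Op 17: insert e.com -> 10.0.0.1 (expiry=38+2=40). clock=38
Op 18: insert a.com -> 10.0.0.3 (expiry=38+2=40). clock=38
Op 19: insert e.com -> 10.0.0.4 (expiry=38+1=39). clock=38
Op 20: tick 5 -> clock=43. purged={a.com,e.com}
Op 21: insert c.com -> 10.0.0.5 (expiry=43+1=44). clock=43
Op 22: insert a.com -> 10.0.0.1 (expiry=43+1=44). clock=43
Op 23: insert a.com -> 10.0.0.4 (expiry=43+2=45). clock=43
Op 24: tick 2 -> clock=45. purged={a.com,c.com}
Op 25: insert a.com -> 10.0.0.5 (expiry=45+2=47). clock=45
Final clock = 45
Final cache (unexpired): {a.com} -> size=1

Answer: clock=45 cache_size=1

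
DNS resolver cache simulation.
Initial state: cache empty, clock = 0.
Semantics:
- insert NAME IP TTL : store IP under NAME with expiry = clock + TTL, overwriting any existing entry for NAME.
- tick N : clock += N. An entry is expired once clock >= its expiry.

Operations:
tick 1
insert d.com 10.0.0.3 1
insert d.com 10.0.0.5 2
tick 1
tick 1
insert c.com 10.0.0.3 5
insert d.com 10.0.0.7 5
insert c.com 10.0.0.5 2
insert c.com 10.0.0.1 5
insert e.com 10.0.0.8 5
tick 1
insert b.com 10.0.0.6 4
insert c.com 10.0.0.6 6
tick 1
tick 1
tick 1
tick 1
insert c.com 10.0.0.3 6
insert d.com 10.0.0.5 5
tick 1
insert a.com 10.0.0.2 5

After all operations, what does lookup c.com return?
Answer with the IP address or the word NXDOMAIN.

Op 1: tick 1 -> clock=1.
Op 2: insert d.com -> 10.0.0.3 (expiry=1+1=2). clock=1
Op 3: insert d.com -> 10.0.0.5 (expiry=1+2=3). clock=1
Op 4: tick 1 -> clock=2.
Op 5: tick 1 -> clock=3. purged={d.com}
Op 6: insert c.com -> 10.0.0.3 (expiry=3+5=8). clock=3
Op 7: insert d.com -> 10.0.0.7 (expiry=3+5=8). clock=3
Op 8: insert c.com -> 10.0.0.5 (expiry=3+2=5). clock=3
Op 9: insert c.com -> 10.0.0.1 (expiry=3+5=8). clock=3
Op 10: insert e.com -> 10.0.0.8 (expiry=3+5=8). clock=3
Op 11: tick 1 -> clock=4.
Op 12: insert b.com -> 10.0.0.6 (expiry=4+4=8). clock=4
Op 13: insert c.com -> 10.0.0.6 (expiry=4+6=10). clock=4
Op 14: tick 1 -> clock=5.
Op 15: tick 1 -> clock=6.
Op 16: tick 1 -> clock=7.
Op 17: tick 1 -> clock=8. purged={b.com,d.com,e.com}
Op 18: insert c.com -> 10.0.0.3 (expiry=8+6=14). clock=8
Op 19: insert d.com -> 10.0.0.5 (expiry=8+5=13). clock=8
Op 20: tick 1 -> clock=9.
Op 21: insert a.com -> 10.0.0.2 (expiry=9+5=14). clock=9
lookup c.com: present, ip=10.0.0.3 expiry=14 > clock=9

Answer: 10.0.0.3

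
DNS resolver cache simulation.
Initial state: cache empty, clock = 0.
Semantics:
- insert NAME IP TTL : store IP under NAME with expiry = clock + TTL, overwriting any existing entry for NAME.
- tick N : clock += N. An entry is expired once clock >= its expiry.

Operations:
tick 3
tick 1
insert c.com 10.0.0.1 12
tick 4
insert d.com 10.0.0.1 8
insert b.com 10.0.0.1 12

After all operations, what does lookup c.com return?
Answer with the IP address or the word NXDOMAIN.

Op 1: tick 3 -> clock=3.
Op 2: tick 1 -> clock=4.
Op 3: insert c.com -> 10.0.0.1 (expiry=4+12=16). clock=4
Op 4: tick 4 -> clock=8.
Op 5: insert d.com -> 10.0.0.1 (expiry=8+8=16). clock=8
Op 6: insert b.com -> 10.0.0.1 (expiry=8+12=20). clock=8
lookup c.com: present, ip=10.0.0.1 expiry=16 > clock=8

Answer: 10.0.0.1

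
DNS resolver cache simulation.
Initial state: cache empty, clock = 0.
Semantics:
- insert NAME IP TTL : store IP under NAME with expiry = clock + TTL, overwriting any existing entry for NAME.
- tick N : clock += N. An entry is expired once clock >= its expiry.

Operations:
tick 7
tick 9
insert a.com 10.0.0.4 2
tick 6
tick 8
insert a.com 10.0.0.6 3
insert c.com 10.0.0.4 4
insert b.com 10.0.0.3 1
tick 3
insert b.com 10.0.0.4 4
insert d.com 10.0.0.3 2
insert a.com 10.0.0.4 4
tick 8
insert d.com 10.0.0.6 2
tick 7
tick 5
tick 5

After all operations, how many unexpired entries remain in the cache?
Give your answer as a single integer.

Op 1: tick 7 -> clock=7.
Op 2: tick 9 -> clock=16.
Op 3: insert a.com -> 10.0.0.4 (expiry=16+2=18). clock=16
Op 4: tick 6 -> clock=22. purged={a.com}
Op 5: tick 8 -> clock=30.
Op 6: insert a.com -> 10.0.0.6 (expiry=30+3=33). clock=30
Op 7: insert c.com -> 10.0.0.4 (expiry=30+4=34). clock=30
Op 8: insert b.com -> 10.0.0.3 (expiry=30+1=31). clock=30
Op 9: tick 3 -> clock=33. purged={a.com,b.com}
Op 10: insert b.com -> 10.0.0.4 (expiry=33+4=37). clock=33
Op 11: insert d.com -> 10.0.0.3 (expiry=33+2=35). clock=33
Op 12: insert a.com -> 10.0.0.4 (expiry=33+4=37). clock=33
Op 13: tick 8 -> clock=41. purged={a.com,b.com,c.com,d.com}
Op 14: insert d.com -> 10.0.0.6 (expiry=41+2=43). clock=41
Op 15: tick 7 -> clock=48. purged={d.com}
Op 16: tick 5 -> clock=53.
Op 17: tick 5 -> clock=58.
Final cache (unexpired): {} -> size=0

Answer: 0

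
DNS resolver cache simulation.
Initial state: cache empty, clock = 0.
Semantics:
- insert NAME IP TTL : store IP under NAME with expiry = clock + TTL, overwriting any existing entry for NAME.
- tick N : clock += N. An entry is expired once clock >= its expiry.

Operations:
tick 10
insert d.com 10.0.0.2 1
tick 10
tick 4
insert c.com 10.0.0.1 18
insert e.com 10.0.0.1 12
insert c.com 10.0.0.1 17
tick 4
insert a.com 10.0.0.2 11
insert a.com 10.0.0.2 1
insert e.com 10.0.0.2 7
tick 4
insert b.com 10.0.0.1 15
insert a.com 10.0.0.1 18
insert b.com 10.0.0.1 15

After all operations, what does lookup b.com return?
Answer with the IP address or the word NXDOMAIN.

Op 1: tick 10 -> clock=10.
Op 2: insert d.com -> 10.0.0.2 (expiry=10+1=11). clock=10
Op 3: tick 10 -> clock=20. purged={d.com}
Op 4: tick 4 -> clock=24.
Op 5: insert c.com -> 10.0.0.1 (expiry=24+18=42). clock=24
Op 6: insert e.com -> 10.0.0.1 (expiry=24+12=36). clock=24
Op 7: insert c.com -> 10.0.0.1 (expiry=24+17=41). clock=24
Op 8: tick 4 -> clock=28.
Op 9: insert a.com -> 10.0.0.2 (expiry=28+11=39). clock=28
Op 10: insert a.com -> 10.0.0.2 (expiry=28+1=29). clock=28
Op 11: insert e.com -> 10.0.0.2 (expiry=28+7=35). clock=28
Op 12: tick 4 -> clock=32. purged={a.com}
Op 13: insert b.com -> 10.0.0.1 (expiry=32+15=47). clock=32
Op 14: insert a.com -> 10.0.0.1 (expiry=32+18=50). clock=32
Op 15: insert b.com -> 10.0.0.1 (expiry=32+15=47). clock=32
lookup b.com: present, ip=10.0.0.1 expiry=47 > clock=32

Answer: 10.0.0.1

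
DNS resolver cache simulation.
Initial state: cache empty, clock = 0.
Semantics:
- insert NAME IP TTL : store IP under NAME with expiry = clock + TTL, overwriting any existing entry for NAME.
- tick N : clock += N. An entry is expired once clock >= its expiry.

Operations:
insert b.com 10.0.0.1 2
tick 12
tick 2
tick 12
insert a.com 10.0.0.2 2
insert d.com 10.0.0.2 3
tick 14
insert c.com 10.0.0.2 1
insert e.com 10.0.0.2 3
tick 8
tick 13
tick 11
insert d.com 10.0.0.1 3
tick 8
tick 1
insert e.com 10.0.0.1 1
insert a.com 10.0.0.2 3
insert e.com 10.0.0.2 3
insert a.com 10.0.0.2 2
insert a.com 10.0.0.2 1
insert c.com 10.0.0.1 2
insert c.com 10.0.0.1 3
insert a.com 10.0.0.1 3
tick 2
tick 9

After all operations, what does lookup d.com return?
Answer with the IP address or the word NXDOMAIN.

Answer: NXDOMAIN

Derivation:
Op 1: insert b.com -> 10.0.0.1 (expiry=0+2=2). clock=0
Op 2: tick 12 -> clock=12. purged={b.com}
Op 3: tick 2 -> clock=14.
Op 4: tick 12 -> clock=26.
Op 5: insert a.com -> 10.0.0.2 (expiry=26+2=28). clock=26
Op 6: insert d.com -> 10.0.0.2 (expiry=26+3=29). clock=26
Op 7: tick 14 -> clock=40. purged={a.com,d.com}
Op 8: insert c.com -> 10.0.0.2 (expiry=40+1=41). clock=40
Op 9: insert e.com -> 10.0.0.2 (expiry=40+3=43). clock=40
Op 10: tick 8 -> clock=48. purged={c.com,e.com}
Op 11: tick 13 -> clock=61.
Op 12: tick 11 -> clock=72.
Op 13: insert d.com -> 10.0.0.1 (expiry=72+3=75). clock=72
Op 14: tick 8 -> clock=80. purged={d.com}
Op 15: tick 1 -> clock=81.
Op 16: insert e.com -> 10.0.0.1 (expiry=81+1=82). clock=81
Op 17: insert a.com -> 10.0.0.2 (expiry=81+3=84). clock=81
Op 18: insert e.com -> 10.0.0.2 (expiry=81+3=84). clock=81
Op 19: insert a.com -> 10.0.0.2 (expiry=81+2=83). clock=81
Op 20: insert a.com -> 10.0.0.2 (expiry=81+1=82). clock=81
Op 21: insert c.com -> 10.0.0.1 (expiry=81+2=83). clock=81
Op 22: insert c.com -> 10.0.0.1 (expiry=81+3=84). clock=81
Op 23: insert a.com -> 10.0.0.1 (expiry=81+3=84). clock=81
Op 24: tick 2 -> clock=83.
Op 25: tick 9 -> clock=92. purged={a.com,c.com,e.com}
lookup d.com: not in cache (expired or never inserted)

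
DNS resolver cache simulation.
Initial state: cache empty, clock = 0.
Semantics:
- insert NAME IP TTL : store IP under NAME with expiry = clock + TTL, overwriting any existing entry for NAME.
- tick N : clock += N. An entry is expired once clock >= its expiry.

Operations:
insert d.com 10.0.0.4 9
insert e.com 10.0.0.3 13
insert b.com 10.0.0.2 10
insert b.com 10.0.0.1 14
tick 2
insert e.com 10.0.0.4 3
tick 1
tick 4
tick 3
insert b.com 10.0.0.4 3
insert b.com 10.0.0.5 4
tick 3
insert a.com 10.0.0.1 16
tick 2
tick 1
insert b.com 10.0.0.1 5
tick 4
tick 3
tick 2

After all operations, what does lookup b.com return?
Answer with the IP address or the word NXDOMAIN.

Op 1: insert d.com -> 10.0.0.4 (expiry=0+9=9). clock=0
Op 2: insert e.com -> 10.0.0.3 (expiry=0+13=13). clock=0
Op 3: insert b.com -> 10.0.0.2 (expiry=0+10=10). clock=0
Op 4: insert b.com -> 10.0.0.1 (expiry=0+14=14). clock=0
Op 5: tick 2 -> clock=2.
Op 6: insert e.com -> 10.0.0.4 (expiry=2+3=5). clock=2
Op 7: tick 1 -> clock=3.
Op 8: tick 4 -> clock=7. purged={e.com}
Op 9: tick 3 -> clock=10. purged={d.com}
Op 10: insert b.com -> 10.0.0.4 (expiry=10+3=13). clock=10
Op 11: insert b.com -> 10.0.0.5 (expiry=10+4=14). clock=10
Op 12: tick 3 -> clock=13.
Op 13: insert a.com -> 10.0.0.1 (expiry=13+16=29). clock=13
Op 14: tick 2 -> clock=15. purged={b.com}
Op 15: tick 1 -> clock=16.
Op 16: insert b.com -> 10.0.0.1 (expiry=16+5=21). clock=16
Op 17: tick 4 -> clock=20.
Op 18: tick 3 -> clock=23. purged={b.com}
Op 19: tick 2 -> clock=25.
lookup b.com: not in cache (expired or never inserted)

Answer: NXDOMAIN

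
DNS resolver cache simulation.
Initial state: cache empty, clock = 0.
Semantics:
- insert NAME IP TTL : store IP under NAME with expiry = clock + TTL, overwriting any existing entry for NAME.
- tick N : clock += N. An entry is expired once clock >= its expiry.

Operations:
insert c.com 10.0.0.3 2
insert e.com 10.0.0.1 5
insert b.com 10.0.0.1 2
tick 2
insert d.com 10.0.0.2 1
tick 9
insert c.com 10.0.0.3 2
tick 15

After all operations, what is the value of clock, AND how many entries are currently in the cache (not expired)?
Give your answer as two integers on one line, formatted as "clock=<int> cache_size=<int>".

Answer: clock=26 cache_size=0

Derivation:
Op 1: insert c.com -> 10.0.0.3 (expiry=0+2=2). clock=0
Op 2: insert e.com -> 10.0.0.1 (expiry=0+5=5). clock=0
Op 3: insert b.com -> 10.0.0.1 (expiry=0+2=2). clock=0
Op 4: tick 2 -> clock=2. purged={b.com,c.com}
Op 5: insert d.com -> 10.0.0.2 (expiry=2+1=3). clock=2
Op 6: tick 9 -> clock=11. purged={d.com,e.com}
Op 7: insert c.com -> 10.0.0.3 (expiry=11+2=13). clock=11
Op 8: tick 15 -> clock=26. purged={c.com}
Final clock = 26
Final cache (unexpired): {} -> size=0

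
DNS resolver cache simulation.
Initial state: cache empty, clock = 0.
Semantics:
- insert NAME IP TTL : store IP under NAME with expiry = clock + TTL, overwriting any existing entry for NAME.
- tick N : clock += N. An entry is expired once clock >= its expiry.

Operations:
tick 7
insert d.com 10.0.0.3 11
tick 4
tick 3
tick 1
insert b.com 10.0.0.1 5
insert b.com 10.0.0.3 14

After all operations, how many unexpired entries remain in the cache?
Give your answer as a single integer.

Answer: 2

Derivation:
Op 1: tick 7 -> clock=7.
Op 2: insert d.com -> 10.0.0.3 (expiry=7+11=18). clock=7
Op 3: tick 4 -> clock=11.
Op 4: tick 3 -> clock=14.
Op 5: tick 1 -> clock=15.
Op 6: insert b.com -> 10.0.0.1 (expiry=15+5=20). clock=15
Op 7: insert b.com -> 10.0.0.3 (expiry=15+14=29). clock=15
Final cache (unexpired): {b.com,d.com} -> size=2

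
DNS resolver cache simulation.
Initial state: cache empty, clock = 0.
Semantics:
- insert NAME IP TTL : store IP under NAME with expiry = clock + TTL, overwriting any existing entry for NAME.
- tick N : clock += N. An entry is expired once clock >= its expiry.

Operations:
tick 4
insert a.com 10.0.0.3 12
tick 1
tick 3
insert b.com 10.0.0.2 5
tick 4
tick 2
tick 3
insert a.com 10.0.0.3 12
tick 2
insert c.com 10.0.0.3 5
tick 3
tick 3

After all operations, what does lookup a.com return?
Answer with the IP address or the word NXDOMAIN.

Answer: 10.0.0.3

Derivation:
Op 1: tick 4 -> clock=4.
Op 2: insert a.com -> 10.0.0.3 (expiry=4+12=16). clock=4
Op 3: tick 1 -> clock=5.
Op 4: tick 3 -> clock=8.
Op 5: insert b.com -> 10.0.0.2 (expiry=8+5=13). clock=8
Op 6: tick 4 -> clock=12.
Op 7: tick 2 -> clock=14. purged={b.com}
Op 8: tick 3 -> clock=17. purged={a.com}
Op 9: insert a.com -> 10.0.0.3 (expiry=17+12=29). clock=17
Op 10: tick 2 -> clock=19.
Op 11: insert c.com -> 10.0.0.3 (expiry=19+5=24). clock=19
Op 12: tick 3 -> clock=22.
Op 13: tick 3 -> clock=25. purged={c.com}
lookup a.com: present, ip=10.0.0.3 expiry=29 > clock=25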